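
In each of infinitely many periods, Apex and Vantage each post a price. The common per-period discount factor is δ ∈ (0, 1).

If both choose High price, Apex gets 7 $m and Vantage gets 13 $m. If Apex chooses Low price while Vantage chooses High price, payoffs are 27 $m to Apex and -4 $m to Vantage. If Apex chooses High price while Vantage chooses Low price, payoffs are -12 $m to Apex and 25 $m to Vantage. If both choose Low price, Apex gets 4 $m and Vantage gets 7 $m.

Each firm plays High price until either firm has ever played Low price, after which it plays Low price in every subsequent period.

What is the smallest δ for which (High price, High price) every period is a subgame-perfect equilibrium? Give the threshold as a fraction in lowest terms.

Apex: cooperation gives 7 each period; deviation gives 27 once then 4 forever.
  7/(1−δ) ≥ 27 + 4δ/(1−δ) ⇒ δ ≥ 20/23.
Vantage: cooperation gives 13 each period; deviation gives 25 once then 7 forever.
  δ ≥ 12/18 = 2/3.
Both must hold, so the binding constraint is Apex's: δ ≥ 20/23.

20/23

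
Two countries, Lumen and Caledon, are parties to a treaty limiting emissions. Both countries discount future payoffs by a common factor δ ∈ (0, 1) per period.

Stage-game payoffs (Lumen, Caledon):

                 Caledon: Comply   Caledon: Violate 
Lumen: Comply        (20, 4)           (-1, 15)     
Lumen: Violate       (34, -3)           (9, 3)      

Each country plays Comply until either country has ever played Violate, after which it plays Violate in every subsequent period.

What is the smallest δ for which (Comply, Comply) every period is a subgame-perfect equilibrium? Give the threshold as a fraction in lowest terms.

11/12

Lumen's threshold: (34−20)/(34−9) = 14/25.
Caledon's threshold: (15−4)/(15−3) = 11/12.
14/25 < 11/12, so Caledon binds and δ* = 11/12.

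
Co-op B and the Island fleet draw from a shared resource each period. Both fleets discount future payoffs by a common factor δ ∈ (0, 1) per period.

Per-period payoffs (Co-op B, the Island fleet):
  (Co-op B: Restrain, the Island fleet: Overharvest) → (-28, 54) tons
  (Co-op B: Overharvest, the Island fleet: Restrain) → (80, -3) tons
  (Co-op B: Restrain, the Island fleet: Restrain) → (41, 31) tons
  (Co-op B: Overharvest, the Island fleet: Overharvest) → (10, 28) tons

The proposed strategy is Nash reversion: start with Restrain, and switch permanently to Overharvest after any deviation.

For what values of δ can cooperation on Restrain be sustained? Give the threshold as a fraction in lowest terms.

For Co-op B: deviation gain 80−41 = 39, per-period punishment loss 41−10 = 31. IC gives δ ≥ 39/70.
For the Island fleet: gain 23, loss 3 per period, so δ ≥ 23/26.
The tighter constraint is the Island fleet's, so cooperation needs δ ≥ 23/26.

23/26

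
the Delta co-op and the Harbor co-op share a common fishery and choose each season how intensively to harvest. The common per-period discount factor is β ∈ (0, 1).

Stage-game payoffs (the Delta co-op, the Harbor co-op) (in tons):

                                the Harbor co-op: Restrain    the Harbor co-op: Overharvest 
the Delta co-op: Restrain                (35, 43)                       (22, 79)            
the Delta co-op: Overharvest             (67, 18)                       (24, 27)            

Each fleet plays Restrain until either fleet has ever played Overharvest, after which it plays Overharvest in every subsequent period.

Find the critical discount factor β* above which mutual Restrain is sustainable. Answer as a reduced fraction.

For the Delta co-op: deviation gain 67−35 = 32, per-period punishment loss 35−24 = 11. IC gives β ≥ 32/43.
For the Harbor co-op: gain 36, loss 16 per period, so β ≥ 36/52 = 9/13.
The tighter constraint is the Delta co-op's, so cooperation needs β ≥ 32/43.

32/43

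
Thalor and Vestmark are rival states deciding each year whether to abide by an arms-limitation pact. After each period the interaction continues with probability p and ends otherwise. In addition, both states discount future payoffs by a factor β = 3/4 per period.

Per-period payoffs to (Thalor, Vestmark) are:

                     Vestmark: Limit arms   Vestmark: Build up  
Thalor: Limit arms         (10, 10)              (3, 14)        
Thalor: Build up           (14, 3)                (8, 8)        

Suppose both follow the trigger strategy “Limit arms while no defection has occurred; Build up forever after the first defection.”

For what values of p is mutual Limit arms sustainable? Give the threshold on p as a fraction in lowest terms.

8/9

With continuation probability p and discount β, the effective per-period discount factor is βp.
Grim-trigger IC: βp ≥ (14−10)/(14−8) = 2/3.
So p ≥ (2/3)/(3/4) = 8/9.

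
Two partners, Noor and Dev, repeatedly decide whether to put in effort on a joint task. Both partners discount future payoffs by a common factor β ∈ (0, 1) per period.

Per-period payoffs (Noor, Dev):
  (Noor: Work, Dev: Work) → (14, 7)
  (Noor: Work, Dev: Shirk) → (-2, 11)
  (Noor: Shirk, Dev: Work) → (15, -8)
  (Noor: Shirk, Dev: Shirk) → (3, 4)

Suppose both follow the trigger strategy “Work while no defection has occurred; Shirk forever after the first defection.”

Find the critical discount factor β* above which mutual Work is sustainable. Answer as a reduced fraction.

4/7

Noor's threshold: (15−14)/(15−3) = 1/12.
Dev's threshold: (11−7)/(11−4) = 4/7.
1/12 < 4/7, so Dev binds and β* = 4/7.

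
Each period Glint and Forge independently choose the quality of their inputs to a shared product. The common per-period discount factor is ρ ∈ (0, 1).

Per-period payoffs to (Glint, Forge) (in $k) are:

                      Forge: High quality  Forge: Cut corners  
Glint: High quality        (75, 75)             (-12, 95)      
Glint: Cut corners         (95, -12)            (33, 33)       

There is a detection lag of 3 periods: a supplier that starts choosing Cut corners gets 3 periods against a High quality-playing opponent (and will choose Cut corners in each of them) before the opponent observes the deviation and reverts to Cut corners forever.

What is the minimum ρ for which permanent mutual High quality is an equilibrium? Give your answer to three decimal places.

The best deviation is to choose Cut corners for all 3 undetected periods, earning 95 each, then 33 forever once detected.
Deviation value: 95(1−ρ^3)/(1−ρ) + 33ρ^3/(1−ρ); cooperation value: 75/(1−ρ).
IC: 75 ≥ 95(1−ρ^3) + 33ρ^3 = 95 − 62ρ^3.
So ρ^3 ≥ 20/62 = 10/31, giving ρ ≥ (10/31)^(1/3) ≈ 0.686.

0.686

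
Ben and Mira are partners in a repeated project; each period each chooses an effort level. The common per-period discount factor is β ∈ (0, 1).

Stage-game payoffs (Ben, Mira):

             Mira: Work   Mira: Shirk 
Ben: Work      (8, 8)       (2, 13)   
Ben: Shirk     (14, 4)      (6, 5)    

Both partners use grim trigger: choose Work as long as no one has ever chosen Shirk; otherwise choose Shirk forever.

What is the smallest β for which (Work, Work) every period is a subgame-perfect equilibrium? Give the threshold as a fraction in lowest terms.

Ben: cooperation gives 8 each period; deviation gives 14 once then 6 forever.
  8/(1−β) ≥ 14 + 6β/(1−β) ⇒ β ≥ 6/8 = 3/4.
Mira: cooperation gives 8 each period; deviation gives 13 once then 5 forever.
  β ≥ 5/8.
Both must hold, so the binding constraint is Ben's: β ≥ 3/4.

3/4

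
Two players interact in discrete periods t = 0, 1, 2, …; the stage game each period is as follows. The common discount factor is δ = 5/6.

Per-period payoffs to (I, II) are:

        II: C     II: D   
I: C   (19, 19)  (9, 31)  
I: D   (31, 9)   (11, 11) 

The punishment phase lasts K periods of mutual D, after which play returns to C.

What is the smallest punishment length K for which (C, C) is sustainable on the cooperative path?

2

No profitable deviation requires (19−11)(δ+…+δ^K) ≥ 31−19, i.e. δ+…+δ^K ≥ 3/2 ≈ 1.5000.
With δ = 5/6, the partial sums are K=1: 0.8333, K=2: 1.5278.
K = 2 is the first length at which the sum reaches 1.5000.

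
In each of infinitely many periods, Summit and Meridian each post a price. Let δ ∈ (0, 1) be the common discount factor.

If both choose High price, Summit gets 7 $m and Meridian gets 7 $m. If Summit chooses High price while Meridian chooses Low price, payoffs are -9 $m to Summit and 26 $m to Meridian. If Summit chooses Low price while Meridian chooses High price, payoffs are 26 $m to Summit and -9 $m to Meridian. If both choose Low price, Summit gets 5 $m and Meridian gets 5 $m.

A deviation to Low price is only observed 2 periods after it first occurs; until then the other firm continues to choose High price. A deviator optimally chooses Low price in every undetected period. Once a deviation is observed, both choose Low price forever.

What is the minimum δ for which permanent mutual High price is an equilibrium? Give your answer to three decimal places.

0.951

A deviator earns 26 for 2 periods, then 5 forever; cooperating earns 7 forever. Multiplying the IC by (1−δ):
7 ≥ 26(1−δ^2) + 5δ^2, so 21·δ^2 ≥ 19 and δ^2 ≥ 19/21.
δ ≥ (19/21)^(1/2) ≈ 0.951.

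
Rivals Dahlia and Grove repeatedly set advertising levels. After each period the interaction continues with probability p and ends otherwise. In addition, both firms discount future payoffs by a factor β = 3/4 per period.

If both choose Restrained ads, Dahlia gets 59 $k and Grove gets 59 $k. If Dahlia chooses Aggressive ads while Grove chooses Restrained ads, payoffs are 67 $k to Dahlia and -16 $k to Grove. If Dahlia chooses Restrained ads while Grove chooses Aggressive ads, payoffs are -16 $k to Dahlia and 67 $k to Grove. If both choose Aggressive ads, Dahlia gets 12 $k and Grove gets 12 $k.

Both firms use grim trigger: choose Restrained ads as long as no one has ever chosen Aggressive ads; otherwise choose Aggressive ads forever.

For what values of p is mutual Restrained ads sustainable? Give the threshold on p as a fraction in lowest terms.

32/165

With continuation probability p and discount β, the effective per-period discount factor is βp.
Grim-trigger IC: βp ≥ (67−59)/(67−12) = 8/55.
So p ≥ (8/55)/(3/4) = 32/165.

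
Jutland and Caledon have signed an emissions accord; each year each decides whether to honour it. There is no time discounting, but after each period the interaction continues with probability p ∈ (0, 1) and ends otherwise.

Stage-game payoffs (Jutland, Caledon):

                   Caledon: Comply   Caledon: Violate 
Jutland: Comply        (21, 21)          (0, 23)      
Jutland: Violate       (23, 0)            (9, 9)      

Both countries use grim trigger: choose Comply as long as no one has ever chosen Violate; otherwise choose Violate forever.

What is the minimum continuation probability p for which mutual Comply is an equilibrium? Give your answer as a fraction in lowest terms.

1/7

Expected cooperation value is 21 + p·21 + p²·21 + … = 21/(1−p); deviation gives 23 + p·9/(1−p).
21 ≥ 23(1−p) + 9p ⇒ 14p ≥ 2 ⇒ p ≥ 2/14 = 1/7.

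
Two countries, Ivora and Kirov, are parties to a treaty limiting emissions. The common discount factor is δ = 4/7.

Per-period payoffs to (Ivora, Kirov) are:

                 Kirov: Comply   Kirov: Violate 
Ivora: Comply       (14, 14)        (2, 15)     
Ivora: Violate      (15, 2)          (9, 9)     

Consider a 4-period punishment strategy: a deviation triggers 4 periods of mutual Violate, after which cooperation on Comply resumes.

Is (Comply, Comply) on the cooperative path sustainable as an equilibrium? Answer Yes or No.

IC: δ+…+δ^4 ≥ (15−14)/(14−9) = 1/5.
At δ = 4/7: partial sum = 1.1912 ≥ 0.2000. Cooperation sustainable.

Yes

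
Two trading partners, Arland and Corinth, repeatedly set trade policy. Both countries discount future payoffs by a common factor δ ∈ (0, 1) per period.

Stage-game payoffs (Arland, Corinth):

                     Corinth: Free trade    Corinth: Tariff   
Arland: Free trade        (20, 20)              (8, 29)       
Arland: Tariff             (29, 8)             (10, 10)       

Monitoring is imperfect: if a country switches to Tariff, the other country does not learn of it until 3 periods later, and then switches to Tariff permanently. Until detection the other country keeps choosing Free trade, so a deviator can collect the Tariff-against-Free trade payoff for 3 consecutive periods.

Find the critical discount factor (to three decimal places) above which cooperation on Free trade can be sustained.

The best deviation is to choose Tariff for all 3 undetected periods, earning 29 each, then 10 forever once detected.
Deviation value: 29(1−δ^3)/(1−δ) + 10δ^3/(1−δ); cooperation value: 20/(1−δ).
IC: 20 ≥ 29(1−δ^3) + 10δ^3 = 29 − 19δ^3.
So δ^3 ≥ 9/19, giving δ ≥ (9/19)^(1/3) ≈ 0.780.

0.780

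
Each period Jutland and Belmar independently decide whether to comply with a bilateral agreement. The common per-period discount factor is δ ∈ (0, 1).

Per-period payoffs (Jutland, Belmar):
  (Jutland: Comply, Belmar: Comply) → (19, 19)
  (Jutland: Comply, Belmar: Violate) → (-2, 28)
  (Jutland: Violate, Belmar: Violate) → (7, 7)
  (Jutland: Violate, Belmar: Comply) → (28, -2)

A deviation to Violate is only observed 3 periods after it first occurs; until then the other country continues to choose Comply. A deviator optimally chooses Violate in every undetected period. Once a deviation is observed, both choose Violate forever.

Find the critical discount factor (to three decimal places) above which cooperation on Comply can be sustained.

The best deviation is to choose Violate for all 3 undetected periods, earning 28 each, then 7 forever once detected.
Deviation value: 28(1−δ^3)/(1−δ) + 7δ^3/(1−δ); cooperation value: 19/(1−δ).
IC: 19 ≥ 28(1−δ^3) + 7δ^3 = 28 − 21δ^3.
So δ^3 ≥ 9/21 = 3/7, giving δ ≥ (3/7)^(1/3) ≈ 0.754.

0.754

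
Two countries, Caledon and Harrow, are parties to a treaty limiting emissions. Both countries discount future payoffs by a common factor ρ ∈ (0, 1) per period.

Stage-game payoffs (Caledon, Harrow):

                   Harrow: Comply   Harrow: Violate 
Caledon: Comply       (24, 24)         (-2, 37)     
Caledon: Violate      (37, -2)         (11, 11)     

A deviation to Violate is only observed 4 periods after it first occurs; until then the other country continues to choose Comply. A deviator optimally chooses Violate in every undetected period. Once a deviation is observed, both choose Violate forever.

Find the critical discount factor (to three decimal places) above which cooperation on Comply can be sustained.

0.841

The best deviation is to choose Violate for all 4 undetected periods, earning 37 each, then 11 forever once detected.
Deviation value: 37(1−ρ^4)/(1−ρ) + 11ρ^4/(1−ρ); cooperation value: 24/(1−ρ).
IC: 24 ≥ 37(1−ρ^4) + 11ρ^4 = 37 − 26ρ^4.
So ρ^4 ≥ 13/26 = 1/2, giving ρ ≥ (1/2)^(1/4) ≈ 0.841.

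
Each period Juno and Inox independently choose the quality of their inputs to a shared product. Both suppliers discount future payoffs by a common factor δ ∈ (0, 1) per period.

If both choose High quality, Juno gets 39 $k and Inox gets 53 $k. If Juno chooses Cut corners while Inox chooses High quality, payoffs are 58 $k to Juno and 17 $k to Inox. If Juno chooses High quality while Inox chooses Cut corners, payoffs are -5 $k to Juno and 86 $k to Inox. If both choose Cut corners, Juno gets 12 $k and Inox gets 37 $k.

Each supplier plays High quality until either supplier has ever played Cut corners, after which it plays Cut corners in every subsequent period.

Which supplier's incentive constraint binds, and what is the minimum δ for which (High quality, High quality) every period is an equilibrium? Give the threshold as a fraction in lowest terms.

Inox; δ ≥ 33/49

For Juno: deviation gain 58−39 = 19, per-period punishment loss 39−12 = 27. IC gives δ ≥ 19/46.
For Inox: gain 33, loss 16 per period, so δ ≥ 33/49.
The tighter constraint is Inox's, so cooperation needs δ ≥ 33/49.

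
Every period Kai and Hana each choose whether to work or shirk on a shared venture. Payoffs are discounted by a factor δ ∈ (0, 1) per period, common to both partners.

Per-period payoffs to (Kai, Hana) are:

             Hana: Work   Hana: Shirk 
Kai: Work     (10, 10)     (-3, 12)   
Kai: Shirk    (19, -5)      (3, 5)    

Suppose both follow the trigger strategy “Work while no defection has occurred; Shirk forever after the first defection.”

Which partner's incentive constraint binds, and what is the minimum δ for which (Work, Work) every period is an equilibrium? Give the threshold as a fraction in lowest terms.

For Kai: deviation gain 19−10 = 9, per-period punishment loss 10−3 = 7. IC gives δ ≥ 9/16.
For Hana: gain 2, loss 5 per period, so δ ≥ 2/7.
The tighter constraint is Kai's, so cooperation needs δ ≥ 9/16.

Kai; δ ≥ 9/16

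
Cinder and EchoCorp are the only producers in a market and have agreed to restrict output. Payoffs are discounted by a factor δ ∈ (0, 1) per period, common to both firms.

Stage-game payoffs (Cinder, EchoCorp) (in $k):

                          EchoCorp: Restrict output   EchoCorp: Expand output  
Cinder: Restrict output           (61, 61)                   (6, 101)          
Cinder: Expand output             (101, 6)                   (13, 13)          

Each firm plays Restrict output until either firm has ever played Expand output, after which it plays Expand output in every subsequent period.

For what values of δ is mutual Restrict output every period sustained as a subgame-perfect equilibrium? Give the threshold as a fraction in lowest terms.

One-period gain from deviating is 101 − 61 = 40. The loss is 61 − 13 = 48 in every subsequent period, with present value 48·δ/(1−δ).
Deviation is unprofitable when 48·δ/(1−δ) ≥ 40, i.e. δ/(1−δ) ≥ 5/6.
Equivalently δ ≥ 40/(40+48) = 5/11.

5/11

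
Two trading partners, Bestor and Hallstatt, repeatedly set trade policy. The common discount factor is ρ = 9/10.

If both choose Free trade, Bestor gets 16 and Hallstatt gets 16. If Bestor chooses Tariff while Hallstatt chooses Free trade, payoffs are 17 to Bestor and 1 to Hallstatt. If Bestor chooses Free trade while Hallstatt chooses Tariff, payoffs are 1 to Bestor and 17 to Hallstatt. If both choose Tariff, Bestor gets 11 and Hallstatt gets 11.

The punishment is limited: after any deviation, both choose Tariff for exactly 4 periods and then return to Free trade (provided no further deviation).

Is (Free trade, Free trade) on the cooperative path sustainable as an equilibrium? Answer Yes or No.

IC: ρ+…+ρ^4 ≥ (17−16)/(16−11) = 1/5.
At ρ = 9/10: partial sum = 3.0951 ≥ 0.2000. Cooperation sustainable.

Yes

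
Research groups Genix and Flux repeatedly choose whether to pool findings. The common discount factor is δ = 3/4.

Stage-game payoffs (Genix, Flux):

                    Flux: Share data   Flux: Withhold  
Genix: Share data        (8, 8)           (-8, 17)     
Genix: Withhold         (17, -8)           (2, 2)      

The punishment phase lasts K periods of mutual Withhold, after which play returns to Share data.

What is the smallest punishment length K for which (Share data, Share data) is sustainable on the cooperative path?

Need Σ_{k=1}^{K} δ^k ≥ (17−8)/(8−2) = 1.5000 at δ = 3/4.
At K = 2 the sum is 1.3125 < 1.5000; at K = 3 it is 1.7344 ≥ 1.5000.
So the minimum punishment length is K = 3.

3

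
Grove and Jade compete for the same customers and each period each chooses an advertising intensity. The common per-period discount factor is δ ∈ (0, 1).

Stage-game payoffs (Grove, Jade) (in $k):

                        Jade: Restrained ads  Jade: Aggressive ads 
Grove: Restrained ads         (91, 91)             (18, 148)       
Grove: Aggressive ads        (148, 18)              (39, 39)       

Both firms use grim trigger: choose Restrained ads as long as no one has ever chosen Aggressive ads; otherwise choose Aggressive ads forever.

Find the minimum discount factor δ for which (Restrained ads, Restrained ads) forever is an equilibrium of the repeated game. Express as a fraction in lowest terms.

57/109

Cooperation forever yields 91 each period: 91/(1−δ).
Deviating yields 148 once, then 39 forever: 148 + 39δ/(1−δ).
No profitable deviation requires 91/(1−δ) ≥ 148 + 39δ/(1−δ).
Multiplying by (1−δ): 91 ≥ 148(1−δ) + 39δ = 148 − 109δ.
So 109δ ≥ 57, i.e. δ ≥ 57/109.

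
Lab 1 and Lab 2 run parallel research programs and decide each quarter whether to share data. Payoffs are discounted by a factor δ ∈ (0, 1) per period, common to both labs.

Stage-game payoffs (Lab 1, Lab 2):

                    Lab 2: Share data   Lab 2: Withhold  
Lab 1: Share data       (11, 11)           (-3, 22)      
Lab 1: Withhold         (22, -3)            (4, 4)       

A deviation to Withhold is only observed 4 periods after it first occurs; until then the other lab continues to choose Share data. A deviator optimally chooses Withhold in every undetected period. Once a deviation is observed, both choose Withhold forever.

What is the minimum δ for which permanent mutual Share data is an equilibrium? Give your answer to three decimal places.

Deviating for the 4 undetected periods gains 22−11 = 11 per period over cooperation, then loses 11−4 = 7 per period forever once punishment starts.
Gain: 11(1 + δ + … + δ^3); loss: 7·δ^4/(1−δ).
No profitable deviation ⇔ 11(1−δ^4) ≤ 7·δ^4, i.e. δ^4 ≥ 11/(11+7) = 11/18.
Hence δ ≥ (11/18)^(1/4) ≈ 0.884.

0.884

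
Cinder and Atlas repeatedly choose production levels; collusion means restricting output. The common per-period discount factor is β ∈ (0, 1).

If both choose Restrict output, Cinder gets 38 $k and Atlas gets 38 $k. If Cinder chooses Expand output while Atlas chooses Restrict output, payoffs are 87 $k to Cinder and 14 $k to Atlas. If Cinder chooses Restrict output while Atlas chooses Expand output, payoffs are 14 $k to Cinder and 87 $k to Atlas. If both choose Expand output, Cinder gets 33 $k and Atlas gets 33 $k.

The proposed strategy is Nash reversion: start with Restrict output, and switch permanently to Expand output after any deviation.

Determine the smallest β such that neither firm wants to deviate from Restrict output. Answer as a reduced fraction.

49/54

38/(1−β) ≥ 87 + 33β/(1−β)
38 ≥ 87 − 54β
β ≥ 49/54.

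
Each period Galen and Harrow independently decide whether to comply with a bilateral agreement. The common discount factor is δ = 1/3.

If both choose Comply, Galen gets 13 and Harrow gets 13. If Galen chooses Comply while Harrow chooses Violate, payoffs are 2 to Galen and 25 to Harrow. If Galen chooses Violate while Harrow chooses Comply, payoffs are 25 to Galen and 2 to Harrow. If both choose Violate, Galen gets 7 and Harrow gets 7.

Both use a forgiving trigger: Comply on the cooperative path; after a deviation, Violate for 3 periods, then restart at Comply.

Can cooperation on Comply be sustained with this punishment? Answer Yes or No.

No

Comparing payoff streams over the 4 periods until play realigns: cooperate → 13(1+δ+…+δ^3); deviate → 25 + 7(δ+…+δ^3).
Cooperation is sustained iff (13−7)(δ+…+δ^3) ≥ 25−13.
δ+…+δ^3 = 1/3·(1−(1/3)^3)/(1−1/3) = 0.4815, and (25−13)/(13−7) = 2.0000.
0.4815 < 2.0000, so cooperation is not sustainable.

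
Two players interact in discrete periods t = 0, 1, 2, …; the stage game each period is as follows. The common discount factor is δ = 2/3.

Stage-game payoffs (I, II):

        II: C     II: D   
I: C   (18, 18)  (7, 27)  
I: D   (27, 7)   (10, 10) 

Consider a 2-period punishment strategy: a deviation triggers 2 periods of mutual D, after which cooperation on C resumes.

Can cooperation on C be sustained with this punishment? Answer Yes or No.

No

A one-shot deviation gives 27 now, then 10 for 2 periods, then back to 18.
Gain from deviating: (27−18) today; loss: (18−10) in each of the next 2 periods.
No-deviation condition: (18−10)(δ+…+δ^2) ≥ 27−18, i.e. δ+…+δ^2 ≥ 9/8.
At δ = 2/3: δ+…+δ^2 = 1.1111 < 1.1250.
So cooperation is not sustainable.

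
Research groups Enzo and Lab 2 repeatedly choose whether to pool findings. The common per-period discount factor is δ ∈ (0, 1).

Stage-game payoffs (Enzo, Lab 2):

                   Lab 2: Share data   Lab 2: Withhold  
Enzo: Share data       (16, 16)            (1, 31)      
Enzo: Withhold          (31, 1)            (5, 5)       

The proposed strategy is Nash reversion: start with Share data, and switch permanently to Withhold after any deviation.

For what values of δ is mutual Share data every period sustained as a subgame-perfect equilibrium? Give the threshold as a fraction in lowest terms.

One-period gain from deviating is 31 − 16 = 15. The loss is 16 − 5 = 11 in every subsequent period, with present value 11·δ/(1−δ).
Deviation is unprofitable when 11·δ/(1−δ) ≥ 15, i.e. δ/(1−δ) ≥ 15/11.
Equivalently δ ≥ 15/(15+11) = 15/26.

15/26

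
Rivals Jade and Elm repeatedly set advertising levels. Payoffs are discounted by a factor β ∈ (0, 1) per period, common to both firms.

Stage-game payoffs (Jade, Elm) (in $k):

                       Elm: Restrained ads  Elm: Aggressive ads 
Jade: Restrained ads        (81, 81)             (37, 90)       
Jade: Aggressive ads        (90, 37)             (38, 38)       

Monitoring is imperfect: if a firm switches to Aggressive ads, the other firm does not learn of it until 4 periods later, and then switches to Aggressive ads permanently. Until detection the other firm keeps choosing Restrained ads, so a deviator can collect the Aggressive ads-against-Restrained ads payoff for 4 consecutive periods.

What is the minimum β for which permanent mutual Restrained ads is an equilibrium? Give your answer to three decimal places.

0.645

Deviating for the 4 undetected periods gains 90−81 = 9 per period over cooperation, then loses 81−38 = 43 per period forever once punishment starts.
Gain: 9(1 + β + … + β^3); loss: 43·β^4/(1−β).
No profitable deviation ⇔ 9(1−β^4) ≤ 43·β^4, i.e. β^4 ≥ 9/(9+43) = 9/52.
Hence β ≥ (9/52)^(1/4) ≈ 0.645.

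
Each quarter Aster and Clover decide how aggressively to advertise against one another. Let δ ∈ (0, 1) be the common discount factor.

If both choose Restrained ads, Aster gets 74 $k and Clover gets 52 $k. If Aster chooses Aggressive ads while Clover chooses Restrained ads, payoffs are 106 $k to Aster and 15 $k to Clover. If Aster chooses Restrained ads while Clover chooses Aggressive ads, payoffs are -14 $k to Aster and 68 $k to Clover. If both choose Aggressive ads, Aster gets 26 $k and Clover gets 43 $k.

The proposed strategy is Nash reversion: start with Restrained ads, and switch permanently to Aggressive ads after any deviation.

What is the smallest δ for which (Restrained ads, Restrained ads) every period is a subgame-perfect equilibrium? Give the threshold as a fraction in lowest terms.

Aster's threshold: (106−74)/(106−26) = 2/5.
Clover's threshold: (68−52)/(68−43) = 16/25.
2/5 < 16/25, so Clover binds and δ* = 16/25.

16/25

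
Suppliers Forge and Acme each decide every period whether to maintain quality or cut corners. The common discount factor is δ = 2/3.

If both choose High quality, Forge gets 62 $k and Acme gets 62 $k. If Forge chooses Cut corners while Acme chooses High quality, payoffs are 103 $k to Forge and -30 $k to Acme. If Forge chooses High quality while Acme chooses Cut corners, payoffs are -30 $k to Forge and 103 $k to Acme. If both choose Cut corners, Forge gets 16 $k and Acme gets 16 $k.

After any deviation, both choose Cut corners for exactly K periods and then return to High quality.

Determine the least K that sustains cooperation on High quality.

Need Σ_{k=1}^{K} δ^k ≥ (103−62)/(62−16) = 0.8913 at δ = 2/3.
At K = 1 the sum is 0.6667 < 0.8913; at K = 2 it is 1.1111 ≥ 0.8913.
So the minimum punishment length is K = 2.

2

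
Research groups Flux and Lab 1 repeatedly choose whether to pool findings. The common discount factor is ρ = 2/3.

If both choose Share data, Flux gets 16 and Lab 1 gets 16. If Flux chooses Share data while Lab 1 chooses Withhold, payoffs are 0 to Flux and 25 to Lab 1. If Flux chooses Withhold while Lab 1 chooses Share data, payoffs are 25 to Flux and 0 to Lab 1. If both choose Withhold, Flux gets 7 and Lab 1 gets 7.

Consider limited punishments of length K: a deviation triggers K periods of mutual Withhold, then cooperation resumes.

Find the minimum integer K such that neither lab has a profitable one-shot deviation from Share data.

No profitable deviation requires (16−7)(ρ+…+ρ^K) ≥ 25−16, i.e. ρ+…+ρ^K ≥ 1 ≈ 1.0000.
With ρ = 2/3, the partial sums are K=1: 0.6667, K=2: 1.1111.
K = 2 is the first length at which the sum reaches 1.0000.

2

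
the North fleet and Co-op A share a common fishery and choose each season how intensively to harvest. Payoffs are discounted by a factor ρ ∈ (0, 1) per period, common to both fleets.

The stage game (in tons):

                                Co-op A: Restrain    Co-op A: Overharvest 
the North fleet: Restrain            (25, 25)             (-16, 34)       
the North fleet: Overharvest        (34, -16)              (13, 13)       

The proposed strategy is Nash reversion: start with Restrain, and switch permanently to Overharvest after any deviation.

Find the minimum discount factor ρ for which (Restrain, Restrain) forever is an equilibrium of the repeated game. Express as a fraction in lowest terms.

Under grim trigger the critical discount factor is (T−C)/(T−P) with T = 34, C = 25, P = 13.
ρ* = (34−25)/(34−13) = 9/21 = 3/7.

3/7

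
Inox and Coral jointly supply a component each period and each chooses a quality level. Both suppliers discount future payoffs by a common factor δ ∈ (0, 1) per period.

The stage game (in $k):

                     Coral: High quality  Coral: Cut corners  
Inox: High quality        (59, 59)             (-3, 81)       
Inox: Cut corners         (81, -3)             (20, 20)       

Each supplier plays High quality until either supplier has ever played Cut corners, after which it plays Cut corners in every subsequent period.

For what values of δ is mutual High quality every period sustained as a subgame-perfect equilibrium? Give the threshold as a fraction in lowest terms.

22/61

Cooperation forever yields 59 each period: 59/(1−δ).
Deviating yields 81 once, then 20 forever: 81 + 20δ/(1−δ).
No profitable deviation requires 59/(1−δ) ≥ 81 + 20δ/(1−δ).
Multiplying by (1−δ): 59 ≥ 81(1−δ) + 20δ = 81 − 61δ.
So 61δ ≥ 22, i.e. δ ≥ 22/61.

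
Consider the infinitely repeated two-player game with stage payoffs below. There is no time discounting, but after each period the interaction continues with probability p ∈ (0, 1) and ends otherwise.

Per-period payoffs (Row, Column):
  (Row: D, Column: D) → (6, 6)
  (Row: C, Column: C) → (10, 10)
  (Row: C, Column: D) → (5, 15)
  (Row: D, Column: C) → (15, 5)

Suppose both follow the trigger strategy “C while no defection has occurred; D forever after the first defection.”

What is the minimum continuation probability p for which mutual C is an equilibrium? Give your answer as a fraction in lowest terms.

5/9

With no time discounting, the continuation probability p plays the role of the discount factor.
Grim-trigger IC: 10/(1−p) ≥ 15 + 6p/(1−p) ⇒ p ≥ (15−10)/(15−6) = 5/9.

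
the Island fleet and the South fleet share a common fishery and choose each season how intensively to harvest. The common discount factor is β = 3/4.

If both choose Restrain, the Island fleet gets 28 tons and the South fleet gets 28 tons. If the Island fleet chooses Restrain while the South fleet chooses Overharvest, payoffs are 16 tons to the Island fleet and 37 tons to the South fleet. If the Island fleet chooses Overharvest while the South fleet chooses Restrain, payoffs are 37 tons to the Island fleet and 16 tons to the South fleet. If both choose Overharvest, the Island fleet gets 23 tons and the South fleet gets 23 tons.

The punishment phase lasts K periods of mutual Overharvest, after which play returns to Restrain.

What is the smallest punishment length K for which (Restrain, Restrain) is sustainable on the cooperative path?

No profitable deviation requires (28−23)(β+…+β^K) ≥ 37−28, i.e. β+…+β^K ≥ 9/5 ≈ 1.8000.
With β = 3/4, the partial sums are K=1: 0.7500, K=2: 1.3125, K=3: 1.7344, K=4: 2.0508.
K = 4 is the first length at which the sum reaches 1.8000.

4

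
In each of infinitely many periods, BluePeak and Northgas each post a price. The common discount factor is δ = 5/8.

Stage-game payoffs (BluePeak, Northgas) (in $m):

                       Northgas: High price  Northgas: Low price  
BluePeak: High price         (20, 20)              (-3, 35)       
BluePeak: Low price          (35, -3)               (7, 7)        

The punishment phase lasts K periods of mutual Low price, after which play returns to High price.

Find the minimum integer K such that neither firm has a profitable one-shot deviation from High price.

No profitable deviation requires (20−7)(δ+…+δ^K) ≥ 35−20, i.e. δ+…+δ^K ≥ 15/13 ≈ 1.1538.
With δ = 5/8, the partial sums are K=1: 0.6250, K=2: 1.0156, K=3: 1.2598.
K = 3 is the first length at which the sum reaches 1.1538.

3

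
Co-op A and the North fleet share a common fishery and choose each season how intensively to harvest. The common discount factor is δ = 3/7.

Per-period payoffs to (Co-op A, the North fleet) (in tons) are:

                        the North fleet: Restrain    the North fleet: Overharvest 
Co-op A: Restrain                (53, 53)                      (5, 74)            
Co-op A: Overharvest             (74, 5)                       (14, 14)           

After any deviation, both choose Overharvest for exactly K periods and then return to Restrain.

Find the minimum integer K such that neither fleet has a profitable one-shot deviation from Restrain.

Need Σ_{k=1}^{K} δ^k ≥ (74−53)/(53−14) = 0.5385 at δ = 3/7.
At K = 1 the sum is 0.4286 < 0.5385; at K = 2 it is 0.6122 ≥ 0.5385.
So the minimum punishment length is K = 2.

2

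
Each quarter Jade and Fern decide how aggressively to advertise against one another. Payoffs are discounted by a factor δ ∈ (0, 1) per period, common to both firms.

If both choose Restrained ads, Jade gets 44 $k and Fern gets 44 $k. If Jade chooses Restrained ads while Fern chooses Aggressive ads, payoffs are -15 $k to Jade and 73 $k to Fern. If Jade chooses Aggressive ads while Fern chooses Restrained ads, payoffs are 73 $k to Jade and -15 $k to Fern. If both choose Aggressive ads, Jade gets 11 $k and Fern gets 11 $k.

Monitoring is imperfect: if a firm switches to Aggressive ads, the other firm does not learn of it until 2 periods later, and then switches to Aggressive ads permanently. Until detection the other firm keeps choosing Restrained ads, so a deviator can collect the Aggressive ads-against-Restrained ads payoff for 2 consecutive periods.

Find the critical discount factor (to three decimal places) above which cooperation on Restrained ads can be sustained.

A deviator earns 73 for 2 periods, then 11 forever; cooperating earns 44 forever. Multiplying the IC by (1−δ):
44 ≥ 73(1−δ^2) + 11δ^2, so 62·δ^2 ≥ 29 and δ^2 ≥ 29/62.
δ ≥ (29/62)^(1/2) ≈ 0.684.

0.684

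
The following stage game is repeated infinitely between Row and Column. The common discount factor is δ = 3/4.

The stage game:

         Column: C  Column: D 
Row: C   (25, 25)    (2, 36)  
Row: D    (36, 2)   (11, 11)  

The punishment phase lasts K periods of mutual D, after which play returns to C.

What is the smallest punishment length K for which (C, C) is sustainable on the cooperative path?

IC: δ(1−δ^K)/(1−δ) ≥ (36−25)/(25−11) = 11/14.
With δ = 3/4: need 1 − δ^K ≥ 11/14·(1−3/4)/(3/4), i.e. δ^K ≤ 0.7381.
Since (3/4)^1 = 0.7500 and (3/4)^2 = 0.5625, the smallest such K is 2.

2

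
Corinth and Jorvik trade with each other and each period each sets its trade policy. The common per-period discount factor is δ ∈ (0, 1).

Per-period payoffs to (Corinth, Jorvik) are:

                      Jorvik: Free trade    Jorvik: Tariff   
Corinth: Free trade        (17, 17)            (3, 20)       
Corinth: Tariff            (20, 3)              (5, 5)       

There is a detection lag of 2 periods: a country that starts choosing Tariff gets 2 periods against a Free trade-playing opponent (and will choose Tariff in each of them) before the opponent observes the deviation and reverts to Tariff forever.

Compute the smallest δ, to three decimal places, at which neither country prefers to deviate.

A deviator earns 20 for 2 periods, then 5 forever; cooperating earns 17 forever. Multiplying the IC by (1−δ):
17 ≥ 20(1−δ^2) + 5δ^2, so 15·δ^2 ≥ 3 and δ^2 ≥ 1/5.
δ ≥ (1/5)^(1/2) ≈ 0.447.

0.447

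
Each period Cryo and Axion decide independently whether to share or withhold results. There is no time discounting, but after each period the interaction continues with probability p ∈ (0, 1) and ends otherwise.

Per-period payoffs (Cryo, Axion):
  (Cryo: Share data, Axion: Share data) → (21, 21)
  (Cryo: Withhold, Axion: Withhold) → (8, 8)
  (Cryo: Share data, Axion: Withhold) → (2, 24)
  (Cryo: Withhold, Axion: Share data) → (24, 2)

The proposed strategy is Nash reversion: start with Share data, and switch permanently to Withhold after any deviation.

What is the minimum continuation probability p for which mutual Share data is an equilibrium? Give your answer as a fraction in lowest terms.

3/16

With no time discounting, the continuation probability p plays the role of the discount factor.
Grim-trigger IC: 21/(1−p) ≥ 24 + 8p/(1−p) ⇒ p ≥ (24−21)/(24−8) = 3/16.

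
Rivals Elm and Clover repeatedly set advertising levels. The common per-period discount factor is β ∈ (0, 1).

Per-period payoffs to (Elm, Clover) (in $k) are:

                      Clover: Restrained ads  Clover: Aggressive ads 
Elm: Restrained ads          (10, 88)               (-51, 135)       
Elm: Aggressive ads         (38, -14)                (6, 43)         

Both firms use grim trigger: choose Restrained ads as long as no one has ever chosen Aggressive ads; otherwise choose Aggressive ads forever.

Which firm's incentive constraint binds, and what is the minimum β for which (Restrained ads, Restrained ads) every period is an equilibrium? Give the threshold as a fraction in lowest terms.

For Elm: deviation gain 38−10 = 28, per-period punishment loss 10−6 = 4. IC gives β ≥ 28/32 = 7/8.
For Clover: gain 47, loss 45 per period, so β ≥ 47/92.
The tighter constraint is Elm's, so cooperation needs β ≥ 7/8.

Elm; β ≥ 7/8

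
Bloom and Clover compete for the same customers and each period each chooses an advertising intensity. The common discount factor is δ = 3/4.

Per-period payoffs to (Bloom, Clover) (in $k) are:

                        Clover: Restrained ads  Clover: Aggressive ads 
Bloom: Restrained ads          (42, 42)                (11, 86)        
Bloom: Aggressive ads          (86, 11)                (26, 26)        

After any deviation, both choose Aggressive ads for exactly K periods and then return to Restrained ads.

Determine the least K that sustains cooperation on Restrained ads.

9

Need Σ_{k=1}^{K} δ^k ≥ (86−42)/(42−26) = 2.7500 at δ = 3/4.
At K = 8 the sum is 2.6997 < 2.7500; at K = 9 it is 2.7747 ≥ 2.7500.
So the minimum punishment length is K = 9.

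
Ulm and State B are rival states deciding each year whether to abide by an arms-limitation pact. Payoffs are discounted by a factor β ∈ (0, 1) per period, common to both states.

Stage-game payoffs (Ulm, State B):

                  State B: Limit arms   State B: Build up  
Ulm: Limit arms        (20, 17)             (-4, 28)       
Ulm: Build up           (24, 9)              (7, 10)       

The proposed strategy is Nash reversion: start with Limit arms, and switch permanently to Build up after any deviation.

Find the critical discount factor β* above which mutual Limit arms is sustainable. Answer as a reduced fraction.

For Ulm: deviation gain 24−20 = 4, per-period punishment loss 20−7 = 13. IC gives β ≥ 4/17.
For State B: gain 11, loss 7 per period, so β ≥ 11/18.
The tighter constraint is State B's, so cooperation needs β ≥ 11/18.

11/18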